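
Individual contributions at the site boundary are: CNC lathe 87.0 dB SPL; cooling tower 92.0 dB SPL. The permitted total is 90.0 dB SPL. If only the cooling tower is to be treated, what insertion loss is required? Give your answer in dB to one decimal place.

5.0 dB

The untreated sources together contribute 10^(87.0/10) = 5.012e+08, i.e. 87.00 dB SPL.
The limit corresponds to 10^(90.0/10) = 1.000e+09; subtracting the fixed part leaves 4.988e+08 for the cooling tower, i.e. 86.98 dB SPL.
So the cooling tower must be reduced from 92.0 to 86.98 dB SPL: IL = 5.02 dB.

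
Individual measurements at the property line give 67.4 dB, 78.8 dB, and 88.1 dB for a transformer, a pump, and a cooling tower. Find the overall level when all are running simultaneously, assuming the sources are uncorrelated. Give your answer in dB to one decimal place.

Incoherent sources combine by intensity addition: L_total = 10·log₁₀(Σ 10^(L_i/10)).
Σ 10^(L/10) = 10^(67.4/10) + 10^(78.8/10) + 10^(88.1/10) = 7.270e+08.
L_total = 10·log₁₀(7.270e+08) = 88.62 dB.

88.6 dB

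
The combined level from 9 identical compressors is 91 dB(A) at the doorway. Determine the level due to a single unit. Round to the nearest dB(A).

81 dB(A)

For N identical incoherent sources L_total = L₁ + 10·log₁₀ N, so L₁ = 91 − 10·log₁₀(9) = 91 − 9.542.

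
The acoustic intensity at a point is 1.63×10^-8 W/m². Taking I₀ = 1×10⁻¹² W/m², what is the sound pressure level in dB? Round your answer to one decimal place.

42.1 dB

L = 10·log₁₀(I/I₀) = 10·log₁₀(1.63×10^-8/10⁻¹²) = 10·log₁₀(1.63×10^4).
L = 10·(0.2122 + 4) = 42.12 dB.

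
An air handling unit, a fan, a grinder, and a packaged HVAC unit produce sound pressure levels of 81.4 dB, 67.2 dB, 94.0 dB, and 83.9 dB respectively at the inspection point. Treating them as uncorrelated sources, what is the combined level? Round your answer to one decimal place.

94.6 dB

Incoherent sources combine by intensity addition: L_total = 10·log₁₀(Σ 10^(L_i/10)).
Σ 10^(L/10) = 10^(81.4/10) + 10^(67.2/10) + 10^(94.0/10) + 10^(83.9/10) = 2.901e+09.
L_total = 10·log₁₀(2.901e+09) = 94.62 dB.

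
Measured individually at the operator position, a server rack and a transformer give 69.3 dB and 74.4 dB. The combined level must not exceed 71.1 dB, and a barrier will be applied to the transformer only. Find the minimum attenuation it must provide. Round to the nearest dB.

8 dB

The untreated sources together contribute 10^(69.3/10) = 8.511e+06, i.e. 69.30 dB.
To meet 71.1 dB overall, the treated transformer may contribute at most 10^(71.1/10) − 8.511e+06 = 4.371e+06, i.e. 66.41 dB.
So the transformer must be reduced from 74.4 to 66.41 dB: IL = 7.99 dB.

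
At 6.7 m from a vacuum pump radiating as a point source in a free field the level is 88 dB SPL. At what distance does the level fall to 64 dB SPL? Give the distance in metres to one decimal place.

For a point source L₁ − L₂ = 20·log₁₀(r₂/r₁), so r₂ = r₁·10^((L₁−L₂)/20).
r₂ = 6.7·10^((88−64)/20) = 6.7·10^(24.0/20) = 106.19 m.

106.2 m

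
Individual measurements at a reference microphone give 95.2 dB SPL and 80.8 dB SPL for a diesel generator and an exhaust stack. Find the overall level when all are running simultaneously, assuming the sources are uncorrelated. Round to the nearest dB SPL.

95 dB SPL

Incoherent sources combine by intensity addition: L_total = 10·log₁₀(Σ 10^(L_i/10)).
Σ 10^(L/10) = 10^(95.2/10) + 10^(80.8/10) = 3.432e+09.
L_total = 10·log₁₀(3.432e+09) = 95.35 dB SPL.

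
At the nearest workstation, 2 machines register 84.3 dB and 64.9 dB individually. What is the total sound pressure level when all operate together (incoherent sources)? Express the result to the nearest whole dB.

84 dB

For uncorrelated sources the intensities add, so convert each level to linear form, sum, and take 10·log₁₀ of the total.
Σ 10^(L/10) = 10^(84.3/10) + 10^(64.9/10) = 2.722e+08.
L_total = 10·log₁₀(2.722e+08) = 84.35 dB.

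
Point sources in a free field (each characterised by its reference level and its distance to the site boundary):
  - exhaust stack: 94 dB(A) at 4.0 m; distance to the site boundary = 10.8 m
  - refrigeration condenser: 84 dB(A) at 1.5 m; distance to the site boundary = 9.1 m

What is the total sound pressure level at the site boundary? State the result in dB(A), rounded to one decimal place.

Propagate each source to the receiver with L = L_ref − 20·log₁₀(r/r_ref), then add intensities.
exhaust stack: 94 − 20·log₁₀(10.8/4.0) = 94 − 8.63 = 85.37 dB(A).
refrigeration condenser: 84 − 20·log₁₀(9.1/1.5) = 84 − 15.66 = 68.34 dB(A).
Σ 10^(L/10) = 3.514e+08 → L_total = 10·log₁₀(3.514e+08) = 85.46 dB(A).

85.5 dB(A)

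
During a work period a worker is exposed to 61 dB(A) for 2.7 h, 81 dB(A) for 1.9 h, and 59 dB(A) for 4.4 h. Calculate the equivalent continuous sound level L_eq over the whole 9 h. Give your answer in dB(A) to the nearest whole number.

Weight each interval's intensity by its duration and average over T = 9 h:
Σ tᵢ·10^(Lᵢ/10) = 2.7·10^(61/10) + 1.9·10^(81/10) + 4.4·10^(59/10) = 2.461e+08.
L_eq = 10·log₁₀(2.461e+08/9) = 74.37 dB(A).

74 dB(A)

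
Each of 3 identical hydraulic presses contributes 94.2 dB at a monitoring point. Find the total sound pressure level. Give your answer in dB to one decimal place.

99.0 dB

N identical incoherent sources raise the level by 10·log₁₀ N.
L_total = 94.2 + 10·log₁₀(3) = 94.2 + 4.771 = 98.97 dB.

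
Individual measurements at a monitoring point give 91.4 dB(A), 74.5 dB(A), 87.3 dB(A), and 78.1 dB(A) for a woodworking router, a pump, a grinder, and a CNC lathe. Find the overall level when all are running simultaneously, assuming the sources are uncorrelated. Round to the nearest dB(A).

93 dB(A)

Incoherent sources combine by intensity addition: L_total = 10·log₁₀(Σ 10^(L_i/10)).
Σ 10^(L/10) = 10^(91.4/10) + 10^(74.5/10) + 10^(87.3/10) + 10^(78.1/10) = 2.010e+09.
L_total = 10·log₁₀(2.010e+09) = 93.03 dB(A).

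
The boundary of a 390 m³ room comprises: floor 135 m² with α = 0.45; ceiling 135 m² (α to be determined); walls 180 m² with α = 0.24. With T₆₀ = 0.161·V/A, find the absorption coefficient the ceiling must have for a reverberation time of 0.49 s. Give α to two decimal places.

0.18

A = 0.161·V/T₆₀ = 0.161·390/0.49 = 128.14 m² sabins.
Absorption from the other surfaces = 135·0.45 + 180·0.24 = 103.95 m², so the ceiling must supply 24.19 m² over 135 m².
α = 24.19/135 = 0.179.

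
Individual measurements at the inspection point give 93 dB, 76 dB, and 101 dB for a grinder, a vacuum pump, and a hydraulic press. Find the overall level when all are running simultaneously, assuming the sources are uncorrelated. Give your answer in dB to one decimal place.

For uncorrelated sources the intensities add, so convert each level to linear form, sum, and take 10·log₁₀ of the total.
Σ 10^(L/10) = 10^(93/10) + 10^(76/10) + 10^(101/10) = 1.462e+10.
L_total = 10·log₁₀(1.462e+10) = 101.65 dB.

101.7 dB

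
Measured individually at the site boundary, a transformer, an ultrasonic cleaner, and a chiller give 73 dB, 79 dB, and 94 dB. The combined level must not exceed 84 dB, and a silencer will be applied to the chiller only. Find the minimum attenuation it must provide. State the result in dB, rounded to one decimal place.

12.2 dB

Fixed contribution from the other sources: Σ 10^(L/10) = 10^(73/10) + 10^(79/10) = 9.939e+07 (79.97 dB).
To meet 84 dB overall, the treated chiller may contribute at most 10^(84/10) − 9.939e+07 = 1.518e+08, i.e. 81.81 dB.
So the chiller must be reduced from 94 to 81.81 dB: IL = 12.19 dB.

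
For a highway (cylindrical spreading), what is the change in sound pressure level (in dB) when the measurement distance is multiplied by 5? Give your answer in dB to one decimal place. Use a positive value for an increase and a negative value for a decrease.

-7.0 dB

Line-source spreading: ΔL = −10·log₁₀(r₂/r₁).
ΔL = −10·log₁₀(5) = -6.99 dB.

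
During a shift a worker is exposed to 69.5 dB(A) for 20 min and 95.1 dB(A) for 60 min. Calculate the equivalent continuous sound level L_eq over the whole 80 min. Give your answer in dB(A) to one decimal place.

L_eq = 10·log₁₀[(1/T)·Σ tᵢ·10^(Lᵢ/10)] with T = 80 min.
Σ tᵢ·10^(Lᵢ/10) = 20·10^(69.5/10) + 60·10^(95.1/10) = 1.943e+11.
L_eq = 10·log₁₀(1.943e+11/80) = 93.85 dB(A).

93.9 dB(A)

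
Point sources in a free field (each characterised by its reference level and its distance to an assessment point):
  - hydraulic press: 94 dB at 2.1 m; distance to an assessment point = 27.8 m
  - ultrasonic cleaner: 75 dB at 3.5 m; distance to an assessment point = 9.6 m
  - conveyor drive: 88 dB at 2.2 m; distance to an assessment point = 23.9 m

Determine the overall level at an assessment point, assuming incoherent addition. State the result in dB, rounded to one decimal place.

73.8 dB

Apply inverse-square spreading to bring every level to the receiver, then sum 10^(L/10).
hydraulic press: 94 − 20·log₁₀(27.8/2.1) = 94 − 22.44 = 71.56 dB.
ultrasonic cleaner: 75 − 20·log₁₀(9.6/3.5) = 75 − 8.76 = 66.24 dB.
conveyor drive: 88 − 20·log₁₀(23.9/2.2) = 88 − 20.72 = 67.28 dB.
Σ 10^(L/10) = 2.388e+07 → L_total = 10·log₁₀(2.388e+07) = 73.78 dB.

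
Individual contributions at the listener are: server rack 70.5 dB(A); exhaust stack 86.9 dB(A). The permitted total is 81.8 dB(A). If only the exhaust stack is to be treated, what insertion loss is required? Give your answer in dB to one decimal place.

5.4 dB

The untreated sources together contribute 10^(70.5/10) = 1.122e+07, i.e. 70.50 dB(A).
The limit corresponds to 10^(81.8/10) = 1.514e+08; subtracting the fixed part leaves 1.401e+08 for the exhaust stack, i.e. 81.47 dB(A).
So the exhaust stack must be reduced from 86.9 to 81.47 dB(A): IL = 5.43 dB.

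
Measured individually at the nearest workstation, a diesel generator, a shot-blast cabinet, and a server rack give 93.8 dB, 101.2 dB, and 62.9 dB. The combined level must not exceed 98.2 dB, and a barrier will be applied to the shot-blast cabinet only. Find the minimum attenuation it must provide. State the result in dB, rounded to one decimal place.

5.0 dB

Everything except the shot-blast cabinet sums to 10^(93.8/10) + 10^(62.9/10) = 2.401e+09 in linear terms, 93.80 dB.
To meet 98.2 dB overall, the treated shot-blast cabinet may contribute at most 10^(98.2/10) − 2.401e+09 = 4.206e+09, i.e. 96.24 dB.
So the shot-blast cabinet must be reduced from 101.2 to 96.24 dB: IL = 4.96 dB.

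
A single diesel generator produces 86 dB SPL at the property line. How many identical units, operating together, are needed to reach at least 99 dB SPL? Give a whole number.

20

N identical sources give L₁ + 10·log₁₀ N, so require 10·log₁₀ N ≥ 99 − 86 = 13.0 dB.
N ≥ 10^(13.0/10) = 19.953, so N = 20.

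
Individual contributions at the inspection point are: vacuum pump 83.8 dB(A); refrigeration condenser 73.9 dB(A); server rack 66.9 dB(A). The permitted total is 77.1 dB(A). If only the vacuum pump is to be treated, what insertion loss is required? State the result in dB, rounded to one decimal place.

10.4 dB

Everything except the vacuum pump sums to 10^(73.9/10) + 10^(66.9/10) = 2.944e+07 in linear terms, 74.69 dB(A).
To meet 77.1 dB(A) overall, the treated vacuum pump may contribute at most 10^(77.1/10) − 2.944e+07 = 2.184e+07, i.e. 73.39 dB(A).
So the vacuum pump must be reduced from 83.8 to 73.39 dB(A): IL = 10.41 dB.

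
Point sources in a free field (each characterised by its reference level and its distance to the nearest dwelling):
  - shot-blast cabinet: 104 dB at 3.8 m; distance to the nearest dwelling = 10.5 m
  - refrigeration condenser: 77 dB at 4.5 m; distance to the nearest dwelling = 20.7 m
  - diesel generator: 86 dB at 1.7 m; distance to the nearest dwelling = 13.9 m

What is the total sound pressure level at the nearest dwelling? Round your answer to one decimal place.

Apply inverse-square spreading to bring every level to the receiver, then sum 10^(L/10).
shot-blast cabinet: 104 − 20·log₁₀(10.5/3.8) = 104 − 8.83 = 95.17 dB.
refrigeration condenser: 77 − 20·log₁₀(20.7/4.5) = 77 − 13.26 = 63.74 dB.
diesel generator: 86 − 20·log₁₀(13.9/1.7) = 86 − 18.25 = 67.75 dB.
Σ 10^(L/10) = 3.298e+09 → L_total = 10·log₁₀(3.298e+09) = 95.18 dB.

95.2 dB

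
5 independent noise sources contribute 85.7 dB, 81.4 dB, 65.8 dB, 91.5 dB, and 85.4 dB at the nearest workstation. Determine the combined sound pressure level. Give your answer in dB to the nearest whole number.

94 dB

Incoherent sources combine by intensity addition: L_total = 10·log₁₀(Σ 10^(L_i/10)).
Σ 10^(L/10) = 10^(85.7/10) + 10^(81.4/10) + 10^(65.8/10) + 10^(91.5/10) + 10^(85.4/10) = 2.273e+09.
L_total = 10·log₁₀(2.273e+09) = 93.57 dB.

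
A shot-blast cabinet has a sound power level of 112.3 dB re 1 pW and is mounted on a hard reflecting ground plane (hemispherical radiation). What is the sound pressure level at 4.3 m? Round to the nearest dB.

Free-field hemispherical radiation: L_p = L_w − 10·log₁₀(2π·r²), r = 4.3 m.
2π·r² = 116.2 m², 10·log₁₀ of that is 20.651 dB.
L_p = 112.3 − 20.651 = 91.65 dB.

92 dB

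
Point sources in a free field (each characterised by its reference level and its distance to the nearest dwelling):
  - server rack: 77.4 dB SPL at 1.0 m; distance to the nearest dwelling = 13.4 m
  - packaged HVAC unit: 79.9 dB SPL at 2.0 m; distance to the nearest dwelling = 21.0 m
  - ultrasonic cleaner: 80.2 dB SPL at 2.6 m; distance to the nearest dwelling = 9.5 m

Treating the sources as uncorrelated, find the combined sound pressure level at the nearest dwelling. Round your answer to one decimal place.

69.6 dB SPL

Propagate each source to the receiver with L = L_ref − 20·log₁₀(r/r_ref), then add intensities.
server rack: 77.4 − 20·log₁₀(13.4/1.0) = 77.4 − 22.54 = 54.86 dB SPL.
packaged HVAC unit: 79.9 − 20·log₁₀(21.0/2.0) = 79.9 − 20.42 = 59.48 dB SPL.
ultrasonic cleaner: 80.2 − 20·log₁₀(9.5/2.6) = 80.2 − 11.26 = 68.94 dB SPL.
Σ 10^(L/10) = 9.036e+06 → L_total = 10·log₁₀(9.036e+06) = 69.56 dB SPL.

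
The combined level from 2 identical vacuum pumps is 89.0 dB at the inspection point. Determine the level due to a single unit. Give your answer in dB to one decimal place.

For N identical incoherent sources L_total = L₁ + 10·log₁₀ N, so L₁ = 89.0 − 10·log₁₀(2) = 89.0 − 3.010.

86.0 dB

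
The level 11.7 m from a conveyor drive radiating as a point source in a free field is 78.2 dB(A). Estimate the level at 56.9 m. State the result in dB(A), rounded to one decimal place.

Spherical spreading from a point source gives a 20·log₁₀(r₂/r₁) drop.
L₂ = 78.2 − 20·log₁₀(56.9/11.7) = 78.2 − 13.739 = 64.46 dB(A).

64.5 dB(A)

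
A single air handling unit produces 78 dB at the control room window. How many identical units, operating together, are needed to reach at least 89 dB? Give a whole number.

13

N identical sources give L₁ + 10·log₁₀ N, so require 10·log₁₀ N ≥ 89 − 78 = 11.0 dB.
N ≥ 10^(11.0/10) = 12.589, so N = 13.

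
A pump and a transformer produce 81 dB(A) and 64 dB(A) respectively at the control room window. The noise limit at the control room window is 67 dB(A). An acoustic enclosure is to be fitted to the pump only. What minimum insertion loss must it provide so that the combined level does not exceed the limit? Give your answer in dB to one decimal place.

Fixed contribution from the other source: Σ 10^(L/10) = 10^(64/10) = 2.512e+06 (64.00 dB(A)).
To meet 67 dB(A) overall, the treated pump may contribute at most 10^(67/10) − 2.512e+06 = 2.500e+06, i.e. 63.98 dB(A).
Required insertion loss = 81 − 63.98 = 17.02 dB.

17.0 dB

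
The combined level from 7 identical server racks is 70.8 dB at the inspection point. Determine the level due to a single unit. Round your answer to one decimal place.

62.3 dB

7 equal contributions raise the level by 10·log₁₀ 7 = 8.451 dB, so each unit alone gives 70.8 − 8.451.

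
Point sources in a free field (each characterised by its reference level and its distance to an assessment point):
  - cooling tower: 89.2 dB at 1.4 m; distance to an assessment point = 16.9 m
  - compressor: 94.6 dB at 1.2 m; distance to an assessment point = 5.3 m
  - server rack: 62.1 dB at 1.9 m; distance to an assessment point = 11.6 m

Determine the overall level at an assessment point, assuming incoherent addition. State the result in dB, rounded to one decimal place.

First find each source's level at the receiver (point-source: −20·log₁₀(r/r_ref)), then combine on an intensity basis.
cooling tower: 89.2 − 20·log₁₀(16.9/1.4) = 89.2 − 21.64 = 67.56 dB.
compressor: 94.6 − 20·log₁₀(5.3/1.2) = 94.6 − 12.90 = 81.70 dB.
server rack: 62.1 − 20·log₁₀(11.6/1.9) = 62.1 − 15.71 = 46.39 dB.
Σ 10^(L/10) = 1.536e+08 → L_total = 10·log₁₀(1.536e+08) = 81.86 dB.

81.9 dB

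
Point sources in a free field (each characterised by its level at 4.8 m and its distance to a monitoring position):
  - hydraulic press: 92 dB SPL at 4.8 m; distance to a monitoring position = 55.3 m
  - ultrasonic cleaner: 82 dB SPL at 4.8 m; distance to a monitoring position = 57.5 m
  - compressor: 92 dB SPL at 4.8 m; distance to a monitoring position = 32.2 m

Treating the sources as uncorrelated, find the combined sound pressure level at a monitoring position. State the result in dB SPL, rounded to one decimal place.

Apply inverse-square spreading to bring every level to the receiver, then sum 10^(L/10).
hydraulic press: 92 − 20·log₁₀(55.3/4.8) = 92 − 21.23 = 70.77 dB SPL.
ultrasonic cleaner: 82 − 20·log₁₀(57.5/4.8) = 82 − 21.57 = 60.43 dB SPL.
compressor: 92 − 20·log₁₀(32.2/4.8) = 92 − 16.53 = 75.47 dB SPL.
Σ 10^(L/10) = 4.826e+07 → L_total = 10·log₁₀(4.826e+07) = 76.84 dB SPL.

76.8 dB SPL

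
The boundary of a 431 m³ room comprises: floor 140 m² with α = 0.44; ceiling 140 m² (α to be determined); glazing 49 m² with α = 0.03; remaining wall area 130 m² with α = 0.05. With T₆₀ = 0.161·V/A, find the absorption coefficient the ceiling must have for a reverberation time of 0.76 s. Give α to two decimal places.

0.16

From T₆₀ = 0.161·V/A, the target T₆₀ = 0.76 s needs A = 0.161·431/0.76 = 91.30 m².
Absorption from the other surfaces = 140·0.44 + 49·0.03 + 130·0.05 = 69.57 m², so the ceiling must supply 21.73 m² over 140 m².
α = 21.73/140 = 0.155.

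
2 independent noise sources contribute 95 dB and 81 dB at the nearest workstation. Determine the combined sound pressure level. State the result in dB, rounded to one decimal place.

For uncorrelated sources the intensities add, so convert each level to linear form, sum, and take 10·log₁₀ of the total.
Σ 10^(L/10) = 10^(95/10) + 10^(81/10) = 3.288e+09.
L_total = 10·log₁₀(3.288e+09) = 95.17 dB.

95.2 dB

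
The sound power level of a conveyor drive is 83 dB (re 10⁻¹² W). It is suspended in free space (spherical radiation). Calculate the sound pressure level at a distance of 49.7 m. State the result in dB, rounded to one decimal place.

38.1 dB

The power spreads over a sphere of area 4π·r², so L_p = L_w − 10·log₁₀(4π·r²).
4π·r² = 3.104e+04 m², 10·log₁₀ of that is 44.919 dB.
L_p = 83 − 44.919 = 38.08 dB.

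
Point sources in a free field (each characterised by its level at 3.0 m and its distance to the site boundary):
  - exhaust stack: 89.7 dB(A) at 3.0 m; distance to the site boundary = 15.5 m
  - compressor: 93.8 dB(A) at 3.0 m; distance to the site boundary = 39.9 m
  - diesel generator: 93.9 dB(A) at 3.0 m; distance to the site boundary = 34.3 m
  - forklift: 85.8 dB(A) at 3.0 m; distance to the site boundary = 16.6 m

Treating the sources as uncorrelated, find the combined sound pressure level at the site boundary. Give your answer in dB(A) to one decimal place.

First find each source's level at the receiver (point-source: −20·log₁₀(r/r_ref)), then combine on an intensity basis.
exhaust stack: 89.7 − 20·log₁₀(15.5/3.0) = 89.7 − 14.26 = 75.44 dB(A).
compressor: 93.8 − 20·log₁₀(39.9/3.0) = 93.8 − 22.48 = 71.32 dB(A).
diesel generator: 93.9 − 20·log₁₀(34.3/3.0) = 93.9 − 21.16 = 72.74 dB(A).
forklift: 85.8 − 20·log₁₀(16.6/3.0) = 85.8 − 14.86 = 70.94 dB(A).
Σ 10^(L/10) = 7.972e+07 → L_total = 10·log₁₀(7.972e+07) = 79.02 dB(A).

79.0 dB(A)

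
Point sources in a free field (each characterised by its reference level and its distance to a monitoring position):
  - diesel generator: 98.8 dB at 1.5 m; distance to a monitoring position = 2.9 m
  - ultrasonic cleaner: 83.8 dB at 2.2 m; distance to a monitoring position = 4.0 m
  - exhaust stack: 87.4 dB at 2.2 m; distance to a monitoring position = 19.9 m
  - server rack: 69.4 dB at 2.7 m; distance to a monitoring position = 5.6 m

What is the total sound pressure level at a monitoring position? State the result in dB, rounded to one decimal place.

93.2 dB

Propagate each source to the receiver with L = L_ref − 20·log₁₀(r/r_ref), then add intensities.
diesel generator: 98.8 − 20·log₁₀(2.9/1.5) = 98.8 − 5.73 = 93.07 dB.
ultrasonic cleaner: 83.8 − 20·log₁₀(4.0/2.2) = 83.8 − 5.19 = 78.61 dB.
exhaust stack: 87.4 − 20·log₁₀(19.9/2.2) = 87.4 − 19.13 = 68.27 dB.
server rack: 69.4 − 20·log₁₀(5.6/2.7) = 69.4 − 6.34 = 63.06 dB.
Σ 10^(L/10) = 2.111e+09 → L_total = 10·log₁₀(2.111e+09) = 93.24 dB.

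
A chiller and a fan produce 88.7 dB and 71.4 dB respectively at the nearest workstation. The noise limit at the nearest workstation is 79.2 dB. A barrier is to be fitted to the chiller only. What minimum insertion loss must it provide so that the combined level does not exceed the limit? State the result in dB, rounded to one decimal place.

Fixed contribution from the other source: Σ 10^(L/10) = 10^(71.4/10) = 1.380e+07 (71.40 dB).
To meet 79.2 dB overall, the treated chiller may contribute at most 10^(79.2/10) − 1.380e+07 = 6.937e+07, i.e. 78.41 dB.
Required insertion loss = 88.7 − 78.41 = 10.29 dB.

10.3 dB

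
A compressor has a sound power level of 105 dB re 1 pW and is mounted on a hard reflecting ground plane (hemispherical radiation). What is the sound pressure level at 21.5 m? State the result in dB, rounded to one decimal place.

70.4 dB

L_p = L_w − 10·log₁₀(2π·r²) with r = 21.5 m.
2π·r² = 2904 m², 10·log₁₀ of that is 34.631 dB.
L_p = 105 − 34.631 = 70.37 dB.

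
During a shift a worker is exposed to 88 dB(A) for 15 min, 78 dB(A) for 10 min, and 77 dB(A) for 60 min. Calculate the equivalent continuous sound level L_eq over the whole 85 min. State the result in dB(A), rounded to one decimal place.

The energy average is taken in the linear domain: L_eq = 10·log₁₀[(Σ tᵢ·10^(Lᵢ/10))/T], T = 85 min.
Σ tᵢ·10^(Lᵢ/10) = 15·10^(88/10) + 10·10^(78/10) + 60·10^(77/10) = 1.310e+10.
L_eq = 10·log₁₀(1.310e+10/85) = 81.88 dB(A).

81.9 dB(A)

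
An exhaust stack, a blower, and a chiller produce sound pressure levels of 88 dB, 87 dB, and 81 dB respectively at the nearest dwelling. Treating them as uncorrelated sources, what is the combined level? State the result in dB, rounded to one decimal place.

For uncorrelated sources the intensities add, so convert each level to linear form, sum, and take 10·log₁₀ of the total.
Σ 10^(L/10) = 10^(88/10) + 10^(87/10) + 10^(81/10) = 1.258e+09.
L_total = 10·log₁₀(1.258e+09) = 91.00 dB.

91.0 dB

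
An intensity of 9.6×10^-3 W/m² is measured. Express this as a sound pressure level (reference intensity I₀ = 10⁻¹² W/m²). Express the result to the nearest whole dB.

L = 10·log₁₀(I/I₀) = 10·log₁₀(9.6×10^-3/10⁻¹²) = 10·log₁₀(9.6×10^9).
L = 10·(0.9823 + 9) = 99.82 dB.

100 dB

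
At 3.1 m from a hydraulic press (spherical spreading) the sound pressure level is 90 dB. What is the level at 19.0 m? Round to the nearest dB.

74 dB

Spherical spreading from a point source gives a 20·log₁₀(r₂/r₁) drop.
L₂ = 90 − 20·log₁₀(19.0/3.1) = 90 − 15.748 = 74.25 dB.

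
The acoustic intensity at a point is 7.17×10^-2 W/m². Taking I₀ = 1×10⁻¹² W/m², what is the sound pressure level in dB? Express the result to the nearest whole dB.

109 dB

Dividing by I₀ shifts the exponent by 12: I/I₀ = 7.17×10^10.
L = 10·(0.8555 + 10) = 108.56 dB.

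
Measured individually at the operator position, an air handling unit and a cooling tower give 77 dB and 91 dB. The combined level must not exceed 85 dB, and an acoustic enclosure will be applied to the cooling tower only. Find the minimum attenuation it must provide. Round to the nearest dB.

Everything except the cooling tower sums to 10^(77/10) = 5.012e+07 in linear terms, 77.00 dB.
To meet 85 dB overall, the treated cooling tower may contribute at most 10^(85/10) − 5.012e+07 = 2.661e+08, i.e. 84.25 dB.
So the cooling tower must be reduced from 91 to 84.25 dB: IL = 6.75 dB.

7 dB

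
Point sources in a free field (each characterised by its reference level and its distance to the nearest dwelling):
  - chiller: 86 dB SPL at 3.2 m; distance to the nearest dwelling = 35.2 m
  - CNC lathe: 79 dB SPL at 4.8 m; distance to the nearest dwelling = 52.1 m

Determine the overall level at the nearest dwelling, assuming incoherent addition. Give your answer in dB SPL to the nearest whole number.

Propagate each source to the receiver with L = L_ref − 20·log₁₀(r/r_ref), then add intensities.
chiller: 86 − 20·log₁₀(35.2/3.2) = 86 − 20.83 = 65.17 dB SPL.
CNC lathe: 79 − 20·log₁₀(52.1/4.8) = 79 − 20.71 = 58.29 dB SPL.
Σ 10^(L/10) = 3.964e+06 → L_total = 10·log₁₀(3.964e+06) = 65.98 dB SPL.

66 dB SPL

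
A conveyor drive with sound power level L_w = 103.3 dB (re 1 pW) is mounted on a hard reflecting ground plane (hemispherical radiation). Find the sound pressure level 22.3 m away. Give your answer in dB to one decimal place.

68.4 dB

The power spreads over a hemisphere of area 2π·r², so L_p = L_w − 10·log₁₀(2π·r²).
2π·r² = 3125 m², 10·log₁₀ of that is 34.948 dB.
L_p = 103.3 − 34.948 = 68.35 dB.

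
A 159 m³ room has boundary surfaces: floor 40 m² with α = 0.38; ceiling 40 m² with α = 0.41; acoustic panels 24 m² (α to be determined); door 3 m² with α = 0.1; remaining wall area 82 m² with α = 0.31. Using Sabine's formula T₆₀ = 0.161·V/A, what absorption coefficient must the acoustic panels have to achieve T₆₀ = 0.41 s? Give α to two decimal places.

From T₆₀ = 0.161·V/A, the target T₆₀ = 0.41 s needs A = 0.161·159/0.41 = 62.44 m².
Absorption from the other surfaces = 40·0.38 + 40·0.41 + 3·0.1 + 82·0.31 = 57.32 m², so the acoustic panels must supply 5.12 m² over 24 m².
α = 5.12/24 = 0.213.

0.21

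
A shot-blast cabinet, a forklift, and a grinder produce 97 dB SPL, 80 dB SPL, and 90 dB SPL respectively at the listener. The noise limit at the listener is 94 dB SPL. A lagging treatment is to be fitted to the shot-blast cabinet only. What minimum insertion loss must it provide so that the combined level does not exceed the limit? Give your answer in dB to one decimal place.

Fixed contribution from the other sources: Σ 10^(L/10) = 10^(80/10) + 10^(90/10) = 1.100e+09 (90.41 dB SPL).
To meet 94 dB SPL overall, the treated shot-blast cabinet may contribute at most 10^(94/10) − 1.100e+09 = 1.412e+09, i.e. 91.50 dB SPL.
Required insertion loss = 97 − 91.50 = 5.50 dB.

5.5 dB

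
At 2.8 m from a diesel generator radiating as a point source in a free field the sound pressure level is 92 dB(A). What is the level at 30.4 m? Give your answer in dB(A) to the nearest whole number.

Spherical spreading from a point source gives a 20·log₁₀(r₂/r₁) drop.
L₂ = 92 − 20·log₁₀(30.4/2.8) = 92 − 20.714 = 71.29 dB(A).

71 dB(A)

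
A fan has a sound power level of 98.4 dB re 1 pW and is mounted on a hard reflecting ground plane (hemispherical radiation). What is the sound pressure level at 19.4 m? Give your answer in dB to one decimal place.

64.7 dB

The power spreads over a hemisphere of area 2π·r², so L_p = L_w − 10·log₁₀(2π·r²).
2π·r² = 2365 m², 10·log₁₀ of that is 33.738 dB.
L_p = 98.4 − 33.738 = 64.66 dB.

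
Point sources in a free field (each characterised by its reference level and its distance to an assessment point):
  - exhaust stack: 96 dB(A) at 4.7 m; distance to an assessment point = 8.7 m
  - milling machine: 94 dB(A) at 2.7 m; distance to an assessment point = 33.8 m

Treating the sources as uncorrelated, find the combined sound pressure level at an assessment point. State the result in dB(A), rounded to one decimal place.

90.7 dB(A)

Propagate each source to the receiver with L = L_ref − 20·log₁₀(r/r_ref), then add intensities.
exhaust stack: 96 − 20·log₁₀(8.7/4.7) = 96 − 5.35 = 90.65 dB(A).
milling machine: 94 − 20·log₁₀(33.8/2.7) = 94 − 21.95 = 72.05 dB(A).
Σ 10^(L/10) = 1.178e+09 → L_total = 10·log₁₀(1.178e+09) = 90.71 dB(A).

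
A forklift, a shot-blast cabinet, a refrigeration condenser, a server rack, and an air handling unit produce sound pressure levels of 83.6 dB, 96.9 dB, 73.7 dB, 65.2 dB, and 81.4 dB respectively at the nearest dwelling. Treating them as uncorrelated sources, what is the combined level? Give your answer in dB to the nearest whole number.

97 dB

For uncorrelated sources the intensities add, so convert each level to linear form, sum, and take 10·log₁₀ of the total.
Σ 10^(L/10) = 10^(83.6/10) + 10^(96.9/10) + 10^(73.7/10) + 10^(65.2/10) + 10^(81.4/10) = 5.292e+09.
L_total = 10·log₁₀(5.292e+09) = 97.24 dB.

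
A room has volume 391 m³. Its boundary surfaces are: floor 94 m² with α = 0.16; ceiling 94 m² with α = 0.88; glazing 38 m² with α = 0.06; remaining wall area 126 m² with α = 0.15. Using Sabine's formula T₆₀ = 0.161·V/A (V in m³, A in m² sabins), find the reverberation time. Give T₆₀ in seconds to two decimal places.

A = Σ Sᵢαᵢ = 94·0.16 + 94·0.88 + 38·0.06 + 126·0.15 = 118.94 m².
T₆₀ = 0.161·V/A = 0.161·391/118.94 = 0.529 s.

0.53 s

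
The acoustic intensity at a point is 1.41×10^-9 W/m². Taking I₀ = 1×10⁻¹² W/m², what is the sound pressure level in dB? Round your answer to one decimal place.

31.5 dB

I/I₀ = 1.41×10^-9/10⁻¹² = 1.41×10^3, and L = 10·log₁₀(I/I₀).
L = 10·(0.1492 + 3) = 31.49 dB.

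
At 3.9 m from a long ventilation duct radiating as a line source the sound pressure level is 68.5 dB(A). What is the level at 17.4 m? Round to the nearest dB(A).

Cylindrical spreading from a line source gives a 10·log₁₀(r₂/r₁) drop.
L₂ = 68.5 − 10·log₁₀(17.4/3.9) = 68.5 − 6.495 = 62.01 dB(A).

62 dB(A)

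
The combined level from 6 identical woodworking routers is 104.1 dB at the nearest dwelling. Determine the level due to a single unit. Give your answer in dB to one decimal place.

96.3 dB

6 equal contributions raise the level by 10·log₁₀ 6 = 7.782 dB, so each unit alone gives 104.1 − 7.782.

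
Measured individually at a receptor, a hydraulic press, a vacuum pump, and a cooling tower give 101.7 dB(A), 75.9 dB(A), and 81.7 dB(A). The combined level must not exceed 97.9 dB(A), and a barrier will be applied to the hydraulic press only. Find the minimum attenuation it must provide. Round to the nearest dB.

Fixed contribution from the other sources: Σ 10^(L/10) = 10^(75.9/10) + 10^(81.7/10) = 1.868e+08 (82.71 dB(A)).
The limit corresponds to 10^(97.9/10) = 6.166e+09; subtracting the fixed part leaves 5.979e+09 for the hydraulic press, i.e. 97.77 dB(A).
Required insertion loss = 101.7 − 97.77 = 3.93 dB.

4 dB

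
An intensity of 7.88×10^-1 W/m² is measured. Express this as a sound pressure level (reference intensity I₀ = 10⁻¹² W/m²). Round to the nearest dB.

119 dB

L = 10·log₁₀(I/I₀) = 10·log₁₀(7.88×10^-1/10⁻¹²) = 10·log₁₀(7.88×10^11).
L = 10·(0.8965 + 11) = 118.97 dB.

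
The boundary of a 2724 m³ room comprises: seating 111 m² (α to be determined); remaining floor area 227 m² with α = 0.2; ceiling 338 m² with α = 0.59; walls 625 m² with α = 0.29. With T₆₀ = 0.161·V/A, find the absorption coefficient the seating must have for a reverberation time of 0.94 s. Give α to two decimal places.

A = 0.161·V/T₆₀ = 0.161·2724/0.94 = 466.56 m² sabins.
Absorption from the other surfaces = 227·0.2 + 338·0.59 + 625·0.29 = 426.07 m², so the seating must supply 40.49 m² over 111 m².
α = 40.49/111 = 0.365.

0.36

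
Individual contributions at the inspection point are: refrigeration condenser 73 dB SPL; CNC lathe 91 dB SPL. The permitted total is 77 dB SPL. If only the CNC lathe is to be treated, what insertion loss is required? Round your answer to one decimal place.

The untreated sources together contribute 10^(73/10) = 1.995e+07, i.e. 73.00 dB SPL.
To meet 77 dB SPL overall, the treated CNC lathe may contribute at most 10^(77/10) − 1.995e+07 = 3.017e+07, i.e. 74.80 dB SPL.
Required insertion loss = 91 − 74.80 = 16.20 dB.

16.2 dB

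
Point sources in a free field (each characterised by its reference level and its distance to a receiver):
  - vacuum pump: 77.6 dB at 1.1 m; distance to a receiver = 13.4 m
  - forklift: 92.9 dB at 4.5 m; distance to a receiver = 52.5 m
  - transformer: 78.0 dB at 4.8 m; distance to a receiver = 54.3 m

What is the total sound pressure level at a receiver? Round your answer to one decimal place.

71.8 dB

Apply inverse-square spreading to bring every level to the receiver, then sum 10^(L/10).
vacuum pump: 77.6 − 20·log₁₀(13.4/1.1) = 77.6 − 21.71 = 55.89 dB.
forklift: 92.9 − 20·log₁₀(52.5/4.5) = 92.9 − 21.34 = 71.56 dB.
transformer: 78.0 − 20·log₁₀(54.3/4.8) = 78.0 − 21.07 = 56.93 dB.
Σ 10^(L/10) = 1.521e+07 → L_total = 10·log₁₀(1.521e+07) = 71.82 dB.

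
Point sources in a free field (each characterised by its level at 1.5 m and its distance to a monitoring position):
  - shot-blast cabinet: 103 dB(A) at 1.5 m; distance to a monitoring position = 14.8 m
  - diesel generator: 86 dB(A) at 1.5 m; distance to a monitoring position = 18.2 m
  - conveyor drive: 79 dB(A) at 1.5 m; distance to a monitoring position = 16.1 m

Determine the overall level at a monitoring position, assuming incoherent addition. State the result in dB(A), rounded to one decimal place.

83.2 dB(A)

Apply inverse-square spreading to bring every level to the receiver, then sum 10^(L/10).
shot-blast cabinet: 103 − 20·log₁₀(14.8/1.5) = 103 − 19.88 = 83.12 dB(A).
diesel generator: 86 − 20·log₁₀(18.2/1.5) = 86 − 21.68 = 64.32 dB(A).
conveyor drive: 79 − 20·log₁₀(16.1/1.5) = 79 − 20.61 = 58.39 dB(A).
Σ 10^(L/10) = 2.083e+08 → L_total = 10·log₁₀(2.083e+08) = 83.19 dB(A).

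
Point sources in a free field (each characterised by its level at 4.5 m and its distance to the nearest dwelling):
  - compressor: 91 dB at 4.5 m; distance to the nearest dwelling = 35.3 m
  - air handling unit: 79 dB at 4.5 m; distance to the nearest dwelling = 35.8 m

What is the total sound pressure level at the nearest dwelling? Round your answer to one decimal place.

73.4 dB

Apply inverse-square spreading to bring every level to the receiver, then sum 10^(L/10).
compressor: 91 − 20·log₁₀(35.3/4.5) = 91 − 17.89 = 73.11 dB.
air handling unit: 79 − 20·log₁₀(35.8/4.5) = 79 − 18.01 = 60.99 dB.
Σ 10^(L/10) = 2.171e+07 → L_total = 10·log₁₀(2.171e+07) = 73.37 dB.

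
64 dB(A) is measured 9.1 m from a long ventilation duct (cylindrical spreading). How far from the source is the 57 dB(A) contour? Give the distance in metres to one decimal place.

For a line source L₁ − L₂ = 10·log₁₀(r₂/r₁), so r₂ = r₁·10^((L₁−L₂)/10).
r₂ = 9.1·10^((64−57)/10) = 9.1·10^(7.0/10) = 45.61 m.

45.6 m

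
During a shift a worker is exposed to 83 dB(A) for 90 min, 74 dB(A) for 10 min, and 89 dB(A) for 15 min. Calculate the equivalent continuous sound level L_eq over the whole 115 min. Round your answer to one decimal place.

The energy average is taken in the linear domain: L_eq = 10·log₁₀[(Σ tᵢ·10^(Lᵢ/10))/T], T = 115 min.
Σ tᵢ·10^(Lᵢ/10) = 90·10^(83/10) + 10·10^(74/10) + 15·10^(89/10) = 3.012e+10.
L_eq = 10·log₁₀(3.012e+10/115) = 84.18 dB(A).

84.2 dB(A)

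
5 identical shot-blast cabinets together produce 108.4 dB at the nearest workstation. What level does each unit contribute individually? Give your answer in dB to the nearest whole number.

101 dB

For N identical incoherent sources L_total = L₁ + 10·log₁₀ N, so L₁ = 108.4 − 10·log₁₀(5) = 108.4 − 6.990.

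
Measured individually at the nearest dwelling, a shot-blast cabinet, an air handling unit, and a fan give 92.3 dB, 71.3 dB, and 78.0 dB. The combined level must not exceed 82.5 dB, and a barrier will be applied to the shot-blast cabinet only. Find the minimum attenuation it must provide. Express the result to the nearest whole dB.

The untreated sources together contribute 10^(71.3/10) + 10^(78.0/10) = 7.659e+07, i.e. 78.84 dB.
To meet 82.5 dB overall, the treated shot-blast cabinet may contribute at most 10^(82.5/10) − 7.659e+07 = 1.012e+08, i.e. 80.05 dB.
So the shot-blast cabinet must be reduced from 92.3 to 80.05 dB: IL = 12.25 dB.

12 dB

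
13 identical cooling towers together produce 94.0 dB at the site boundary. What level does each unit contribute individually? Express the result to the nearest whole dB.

Dividing the total intensity by 13 lowers the level by 10·log₁₀ 13 = 11.139 dB: L₁ = 94.0 − 11.139.

83 dB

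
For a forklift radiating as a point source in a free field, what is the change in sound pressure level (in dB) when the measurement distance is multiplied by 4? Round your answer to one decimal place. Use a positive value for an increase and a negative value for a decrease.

Point-source spreading: ΔL = −20·log₁₀(r₂/r₁).
ΔL = −20·log₁₀(4) = -12.04 dB.

-12.0 dB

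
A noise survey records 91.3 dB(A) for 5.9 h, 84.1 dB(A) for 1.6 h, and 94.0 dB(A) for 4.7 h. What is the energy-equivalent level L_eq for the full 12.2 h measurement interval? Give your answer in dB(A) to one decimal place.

92.2 dB(A)

The energy average is taken in the linear domain: L_eq = 10·log₁₀[(Σ tᵢ·10^(Lᵢ/10))/T], T = 12.2 h.
Σ tᵢ·10^(Lᵢ/10) = 5.9·10^(91.3/10) + 1.6·10^(84.1/10) + 4.7·10^(94.0/10) = 2.018e+10.
L_eq = 10·log₁₀(2.018e+10/12.2) = 92.18 dB(A).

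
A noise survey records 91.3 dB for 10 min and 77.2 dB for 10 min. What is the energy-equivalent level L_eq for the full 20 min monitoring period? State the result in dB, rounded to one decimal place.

88.5 dB

L_eq = 10·log₁₀[(1/T)·Σ tᵢ·10^(Lᵢ/10)] with T = 20 min.
Σ tᵢ·10^(Lᵢ/10) = 10·10^(91.3/10) + 10·10^(77.2/10) = 1.401e+10.
L_eq = 10·log₁₀(1.401e+10/20) = 88.46 dB.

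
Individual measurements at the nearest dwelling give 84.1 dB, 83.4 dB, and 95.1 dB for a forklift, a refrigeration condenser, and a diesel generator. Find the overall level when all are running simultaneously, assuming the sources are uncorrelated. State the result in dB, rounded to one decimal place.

95.7 dB

Incoherent sources combine by intensity addition: L_total = 10·log₁₀(Σ 10^(L_i/10)).
Σ 10^(L/10) = 10^(84.1/10) + 10^(83.4/10) + 10^(95.1/10) = 3.712e+09.
L_total = 10·log₁₀(3.712e+09) = 95.70 dB.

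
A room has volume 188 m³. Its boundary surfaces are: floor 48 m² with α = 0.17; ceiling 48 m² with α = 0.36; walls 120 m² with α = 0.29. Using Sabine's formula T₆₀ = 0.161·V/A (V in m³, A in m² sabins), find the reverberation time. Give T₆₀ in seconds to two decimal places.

0.50 s

Summing Sᵢαᵢ: 48·0.17 + 48·0.36 + 120·0.29 = 60.24 m².
T₆₀ = 0.161 × 188 / 60.24 = 0.502 s.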